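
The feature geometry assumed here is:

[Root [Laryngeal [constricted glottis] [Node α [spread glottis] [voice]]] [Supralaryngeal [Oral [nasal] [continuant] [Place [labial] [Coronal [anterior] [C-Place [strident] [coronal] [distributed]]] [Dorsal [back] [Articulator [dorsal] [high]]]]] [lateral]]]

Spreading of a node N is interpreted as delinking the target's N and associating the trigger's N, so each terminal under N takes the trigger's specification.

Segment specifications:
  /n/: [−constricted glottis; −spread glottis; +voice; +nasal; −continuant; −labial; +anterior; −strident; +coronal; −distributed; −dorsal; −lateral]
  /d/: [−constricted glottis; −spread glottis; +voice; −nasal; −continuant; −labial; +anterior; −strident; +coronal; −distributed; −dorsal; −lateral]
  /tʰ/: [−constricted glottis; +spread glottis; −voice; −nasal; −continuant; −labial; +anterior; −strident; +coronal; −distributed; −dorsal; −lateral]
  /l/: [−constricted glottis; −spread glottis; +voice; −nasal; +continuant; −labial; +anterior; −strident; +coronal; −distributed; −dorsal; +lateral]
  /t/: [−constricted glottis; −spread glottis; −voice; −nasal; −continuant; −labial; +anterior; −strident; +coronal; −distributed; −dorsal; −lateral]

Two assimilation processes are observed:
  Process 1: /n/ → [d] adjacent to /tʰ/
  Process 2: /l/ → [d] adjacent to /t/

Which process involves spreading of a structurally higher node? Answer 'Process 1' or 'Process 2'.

Process 1: the feature that changes is [nasal]; the minimal node is [nasal] (depth 3).
Process 2: the features that change are [continuant], [lateral]; the minimal node is Supralaryngeal (depth 1).
Supralaryngeal (depth 1) sits above [nasal] (depth 3), making Process 2 the one with the higher spreading node.

Process 2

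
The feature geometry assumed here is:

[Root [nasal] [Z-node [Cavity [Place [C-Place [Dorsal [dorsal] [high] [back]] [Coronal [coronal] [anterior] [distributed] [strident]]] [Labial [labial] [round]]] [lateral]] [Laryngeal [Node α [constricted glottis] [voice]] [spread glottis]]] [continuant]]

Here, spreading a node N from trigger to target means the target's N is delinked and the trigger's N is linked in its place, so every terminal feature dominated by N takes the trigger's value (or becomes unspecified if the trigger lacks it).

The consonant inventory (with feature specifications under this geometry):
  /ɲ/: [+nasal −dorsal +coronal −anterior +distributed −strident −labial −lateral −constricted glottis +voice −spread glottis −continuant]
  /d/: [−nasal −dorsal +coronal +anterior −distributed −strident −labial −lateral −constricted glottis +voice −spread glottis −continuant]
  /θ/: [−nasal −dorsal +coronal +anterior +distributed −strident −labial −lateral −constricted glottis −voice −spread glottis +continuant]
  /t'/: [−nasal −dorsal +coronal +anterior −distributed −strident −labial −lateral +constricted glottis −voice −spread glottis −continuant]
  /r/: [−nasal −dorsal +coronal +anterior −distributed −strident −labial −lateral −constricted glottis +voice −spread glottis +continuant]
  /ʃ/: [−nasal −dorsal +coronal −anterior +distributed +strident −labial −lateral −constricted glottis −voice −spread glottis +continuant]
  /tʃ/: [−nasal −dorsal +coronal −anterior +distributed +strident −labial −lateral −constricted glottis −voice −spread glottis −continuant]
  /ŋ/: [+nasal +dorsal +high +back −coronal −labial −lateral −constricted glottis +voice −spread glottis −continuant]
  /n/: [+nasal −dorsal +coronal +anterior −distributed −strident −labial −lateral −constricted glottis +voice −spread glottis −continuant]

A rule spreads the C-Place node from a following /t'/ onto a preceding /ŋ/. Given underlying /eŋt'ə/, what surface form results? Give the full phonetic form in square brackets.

[ent'ə]

The C-Place node dominates the terminals [dorsal], [high], [back], [coronal], [anterior], [distributed], [strident].
The target acquires /t'/'s values for everything under C-Place — [−dorsal], [+coronal], [+anterior], [−distributed], [−strident] — while keeping its own [nasal], [labial], [lateral], ….
This feature bundle is that of [n], so /eŋt'ə/ surfaces as [ent'ə].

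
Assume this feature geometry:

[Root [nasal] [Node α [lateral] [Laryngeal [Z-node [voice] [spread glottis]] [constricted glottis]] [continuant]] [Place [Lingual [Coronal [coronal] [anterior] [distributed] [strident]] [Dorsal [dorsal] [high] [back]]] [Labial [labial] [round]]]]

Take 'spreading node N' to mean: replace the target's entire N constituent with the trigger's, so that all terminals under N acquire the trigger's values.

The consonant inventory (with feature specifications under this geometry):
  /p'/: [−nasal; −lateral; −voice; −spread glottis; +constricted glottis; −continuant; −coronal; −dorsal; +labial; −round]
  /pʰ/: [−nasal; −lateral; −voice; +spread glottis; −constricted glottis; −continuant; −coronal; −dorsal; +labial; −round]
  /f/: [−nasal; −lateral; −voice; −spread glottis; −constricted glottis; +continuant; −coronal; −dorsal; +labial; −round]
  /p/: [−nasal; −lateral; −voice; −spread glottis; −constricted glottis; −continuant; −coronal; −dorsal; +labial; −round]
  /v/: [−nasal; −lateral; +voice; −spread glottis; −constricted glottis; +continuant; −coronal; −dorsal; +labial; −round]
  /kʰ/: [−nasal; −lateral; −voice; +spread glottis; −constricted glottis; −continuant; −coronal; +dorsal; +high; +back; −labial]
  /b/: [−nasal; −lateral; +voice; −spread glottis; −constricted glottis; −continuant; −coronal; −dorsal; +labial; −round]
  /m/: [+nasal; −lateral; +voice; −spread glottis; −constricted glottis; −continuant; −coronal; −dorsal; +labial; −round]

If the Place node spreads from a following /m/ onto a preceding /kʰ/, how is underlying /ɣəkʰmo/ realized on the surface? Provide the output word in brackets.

Place immediately or transitively dominates [coronal], [anterior], [distributed], [strident], [dorsal], [high], [back], [labial], [round].
Spreading Place from /m/ onto /kʰ/ replaces those values with /m/'s: [−coronal], [−dorsal], [+labial], [−round]. Features outside Place ([nasal], [lateral], [voice], …) stay as in /kʰ/.
The resulting bundle matches /pʰ/ in the inventory; substituting it for /kʰ/ gives [ɣəpʰmo].

[ɣəpʰmo]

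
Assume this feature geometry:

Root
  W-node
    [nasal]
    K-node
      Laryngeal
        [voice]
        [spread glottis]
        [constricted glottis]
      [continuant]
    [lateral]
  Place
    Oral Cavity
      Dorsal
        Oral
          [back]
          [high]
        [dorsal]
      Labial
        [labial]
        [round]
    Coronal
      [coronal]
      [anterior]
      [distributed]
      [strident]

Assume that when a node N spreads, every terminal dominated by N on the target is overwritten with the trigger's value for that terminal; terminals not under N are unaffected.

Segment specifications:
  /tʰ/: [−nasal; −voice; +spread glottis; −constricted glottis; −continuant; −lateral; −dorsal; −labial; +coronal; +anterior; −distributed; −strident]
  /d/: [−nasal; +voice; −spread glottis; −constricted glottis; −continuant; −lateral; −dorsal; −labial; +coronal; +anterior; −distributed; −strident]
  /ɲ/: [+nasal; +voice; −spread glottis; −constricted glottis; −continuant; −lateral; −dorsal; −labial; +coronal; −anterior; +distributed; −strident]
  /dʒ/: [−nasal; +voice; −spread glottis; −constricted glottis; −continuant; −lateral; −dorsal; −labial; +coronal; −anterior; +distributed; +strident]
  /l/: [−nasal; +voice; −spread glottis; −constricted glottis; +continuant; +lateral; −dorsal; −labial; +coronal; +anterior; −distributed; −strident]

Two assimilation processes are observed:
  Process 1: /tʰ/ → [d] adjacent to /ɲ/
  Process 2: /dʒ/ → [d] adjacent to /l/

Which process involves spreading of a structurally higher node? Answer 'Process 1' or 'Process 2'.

In Process 1, [voice], [spread glottis] change, so the minimal spreading node is Laryngeal at depth 3.
In Process 2, [anterior], [distributed], [strident] change, so the minimal spreading node is Coronal at depth 2.
Depth 2 < depth 3; Process 2 involves the structurally higher constituent Coronal.

Process 2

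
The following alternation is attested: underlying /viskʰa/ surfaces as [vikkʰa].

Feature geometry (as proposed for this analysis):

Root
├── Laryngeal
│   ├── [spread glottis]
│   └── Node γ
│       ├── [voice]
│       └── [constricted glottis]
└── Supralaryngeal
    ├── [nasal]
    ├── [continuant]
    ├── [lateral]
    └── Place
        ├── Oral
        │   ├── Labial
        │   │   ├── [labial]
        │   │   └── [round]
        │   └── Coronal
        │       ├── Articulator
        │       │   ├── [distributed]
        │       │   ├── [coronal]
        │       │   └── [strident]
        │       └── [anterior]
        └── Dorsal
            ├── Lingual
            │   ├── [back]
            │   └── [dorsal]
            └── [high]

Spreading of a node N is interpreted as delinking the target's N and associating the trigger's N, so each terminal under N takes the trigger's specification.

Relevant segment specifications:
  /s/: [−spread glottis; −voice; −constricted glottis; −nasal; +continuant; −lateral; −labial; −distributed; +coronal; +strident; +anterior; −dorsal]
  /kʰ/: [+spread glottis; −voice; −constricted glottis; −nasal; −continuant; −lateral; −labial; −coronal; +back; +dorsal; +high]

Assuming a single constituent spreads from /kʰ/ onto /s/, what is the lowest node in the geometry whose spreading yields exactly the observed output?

/s/ and [k] differ in [continuant], [coronal], [anterior], [distributed], [strident], [dorsal], [high], [back]; every other specified feature is identical.
These terminals are all dominated by Supralaryngeal, and no proper subconstituent of Supralaryngeal covers them all; Supralaryngeal is their lowest common ancestor.
If Supralaryngeal spreads, every terminal under it takes /kʰ/'s value, producing [k] as observed.
Had Root spread, [spread glottis] would have taken /kʰ/'s value; it stays as in /s/, confirming the spreading constituent is exactly Supralaryngeal.

Supralaryngeal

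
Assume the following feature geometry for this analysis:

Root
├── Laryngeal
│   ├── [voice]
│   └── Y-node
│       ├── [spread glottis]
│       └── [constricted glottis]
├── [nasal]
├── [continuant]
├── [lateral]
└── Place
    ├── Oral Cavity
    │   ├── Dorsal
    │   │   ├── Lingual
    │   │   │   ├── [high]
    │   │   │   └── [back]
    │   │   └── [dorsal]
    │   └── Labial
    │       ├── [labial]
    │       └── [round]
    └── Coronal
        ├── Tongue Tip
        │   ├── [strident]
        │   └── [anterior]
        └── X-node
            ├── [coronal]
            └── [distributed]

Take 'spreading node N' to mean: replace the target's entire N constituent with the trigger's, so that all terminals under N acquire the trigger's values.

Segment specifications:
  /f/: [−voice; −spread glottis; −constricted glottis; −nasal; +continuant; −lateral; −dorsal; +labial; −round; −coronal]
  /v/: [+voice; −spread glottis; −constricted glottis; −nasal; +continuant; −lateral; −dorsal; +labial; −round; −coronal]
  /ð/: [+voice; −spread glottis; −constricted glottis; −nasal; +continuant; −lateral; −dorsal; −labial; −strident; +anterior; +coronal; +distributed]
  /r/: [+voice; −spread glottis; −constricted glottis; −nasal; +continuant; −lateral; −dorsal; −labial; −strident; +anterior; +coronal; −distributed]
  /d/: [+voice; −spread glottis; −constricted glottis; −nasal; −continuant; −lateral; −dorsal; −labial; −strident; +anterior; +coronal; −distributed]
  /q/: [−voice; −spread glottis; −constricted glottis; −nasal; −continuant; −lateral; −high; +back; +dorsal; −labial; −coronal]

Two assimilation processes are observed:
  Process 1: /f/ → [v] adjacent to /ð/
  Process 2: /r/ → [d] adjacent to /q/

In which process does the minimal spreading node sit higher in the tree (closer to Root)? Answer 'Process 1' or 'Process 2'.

Process 2

Process 1: the feature that changes is [voice]; the minimal node is [voice] (depth 2).
Process 2: the feature that changes is [continuant]; the minimal node is [continuant] (depth 1).
[continuant] is closer to Root than [voice], so Process 2 spreads the higher node.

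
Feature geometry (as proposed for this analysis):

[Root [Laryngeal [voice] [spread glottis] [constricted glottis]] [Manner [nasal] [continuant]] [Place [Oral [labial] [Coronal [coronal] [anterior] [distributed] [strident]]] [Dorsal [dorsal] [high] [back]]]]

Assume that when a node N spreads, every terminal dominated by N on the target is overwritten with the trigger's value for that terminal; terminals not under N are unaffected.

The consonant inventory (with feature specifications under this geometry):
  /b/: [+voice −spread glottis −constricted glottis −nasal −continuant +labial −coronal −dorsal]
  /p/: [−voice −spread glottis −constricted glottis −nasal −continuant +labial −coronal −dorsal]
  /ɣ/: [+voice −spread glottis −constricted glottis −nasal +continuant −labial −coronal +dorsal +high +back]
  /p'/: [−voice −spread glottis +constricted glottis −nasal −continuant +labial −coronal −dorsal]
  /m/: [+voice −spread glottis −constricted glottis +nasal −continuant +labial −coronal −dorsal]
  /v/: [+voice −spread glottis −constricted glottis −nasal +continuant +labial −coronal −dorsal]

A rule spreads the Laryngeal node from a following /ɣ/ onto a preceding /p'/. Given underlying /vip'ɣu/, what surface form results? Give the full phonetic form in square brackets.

[vibɣu]

The Laryngeal node dominates the terminals [voice], [spread glottis], [constricted glottis].
After delinking /p'/'s Laryngeal and linking /ɣ/'s, the affected terminals become [+voice], [−spread glottis], [−constricted glottis]; [nasal], [continuant], [labial], … (outside Laryngeal) are retained from /p'/.
This feature bundle is that of [b], so /vip'ɣu/ surfaces as [vibɣu].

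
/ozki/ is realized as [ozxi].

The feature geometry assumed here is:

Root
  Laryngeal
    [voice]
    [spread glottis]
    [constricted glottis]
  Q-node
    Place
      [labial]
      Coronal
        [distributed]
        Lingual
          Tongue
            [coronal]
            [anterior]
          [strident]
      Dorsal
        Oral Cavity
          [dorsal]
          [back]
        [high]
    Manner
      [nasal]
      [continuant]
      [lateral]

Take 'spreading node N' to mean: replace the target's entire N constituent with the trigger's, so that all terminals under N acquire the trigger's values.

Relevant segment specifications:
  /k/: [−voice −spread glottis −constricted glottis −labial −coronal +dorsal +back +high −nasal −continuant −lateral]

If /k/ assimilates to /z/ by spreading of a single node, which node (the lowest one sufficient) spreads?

Feature comparison: [continuant] differs between /k/ and [x]; the remaining terminals match.
With a single altered terminal, the smallest constituent that could spread is that terminal — [continuant].
[dorsal], [voice] stay as in /k/ although /z/ differs there, so no node dominating them spread; among the remaining candidates [continuant] is the lowest that derives the output.

[continuant]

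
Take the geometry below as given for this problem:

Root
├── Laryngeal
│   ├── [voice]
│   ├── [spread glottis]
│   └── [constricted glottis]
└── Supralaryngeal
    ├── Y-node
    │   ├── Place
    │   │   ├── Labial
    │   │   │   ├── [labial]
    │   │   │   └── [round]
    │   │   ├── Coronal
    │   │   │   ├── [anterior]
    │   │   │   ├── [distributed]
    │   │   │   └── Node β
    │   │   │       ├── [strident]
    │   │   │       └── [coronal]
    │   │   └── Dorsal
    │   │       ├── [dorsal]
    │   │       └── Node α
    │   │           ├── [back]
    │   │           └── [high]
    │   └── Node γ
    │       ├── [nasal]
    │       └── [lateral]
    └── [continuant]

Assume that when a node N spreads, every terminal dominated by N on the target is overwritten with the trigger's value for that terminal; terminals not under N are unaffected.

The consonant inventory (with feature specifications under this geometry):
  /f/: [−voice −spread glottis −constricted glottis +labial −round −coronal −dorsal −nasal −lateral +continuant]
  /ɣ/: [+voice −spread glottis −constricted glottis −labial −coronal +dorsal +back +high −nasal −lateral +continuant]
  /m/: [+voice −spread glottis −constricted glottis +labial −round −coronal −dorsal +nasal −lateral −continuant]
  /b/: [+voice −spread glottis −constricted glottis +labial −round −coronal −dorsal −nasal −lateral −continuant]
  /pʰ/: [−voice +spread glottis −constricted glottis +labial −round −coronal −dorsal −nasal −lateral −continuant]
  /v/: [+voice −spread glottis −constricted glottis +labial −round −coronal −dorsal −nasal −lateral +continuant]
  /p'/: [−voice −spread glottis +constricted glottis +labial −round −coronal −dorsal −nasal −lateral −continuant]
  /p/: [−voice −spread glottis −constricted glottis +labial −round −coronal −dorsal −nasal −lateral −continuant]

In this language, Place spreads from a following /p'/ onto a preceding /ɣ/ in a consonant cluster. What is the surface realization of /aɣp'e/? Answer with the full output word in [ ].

Place immediately or transitively dominates [labial], [round], [anterior], [distributed], [strident], [coronal], [dorsal], [back], [high].
After delinking /ɣ/'s Place and linking /p'/'s, the affected terminals become [+labial], [−round], [−coronal], [−dorsal]; [voice], [spread glottis], [constricted glottis], … (outside Place) are retained from /ɣ/.
Among the inventory, only /v/ has exactly this specification, giving the surface form [avp'e].

[avp'e]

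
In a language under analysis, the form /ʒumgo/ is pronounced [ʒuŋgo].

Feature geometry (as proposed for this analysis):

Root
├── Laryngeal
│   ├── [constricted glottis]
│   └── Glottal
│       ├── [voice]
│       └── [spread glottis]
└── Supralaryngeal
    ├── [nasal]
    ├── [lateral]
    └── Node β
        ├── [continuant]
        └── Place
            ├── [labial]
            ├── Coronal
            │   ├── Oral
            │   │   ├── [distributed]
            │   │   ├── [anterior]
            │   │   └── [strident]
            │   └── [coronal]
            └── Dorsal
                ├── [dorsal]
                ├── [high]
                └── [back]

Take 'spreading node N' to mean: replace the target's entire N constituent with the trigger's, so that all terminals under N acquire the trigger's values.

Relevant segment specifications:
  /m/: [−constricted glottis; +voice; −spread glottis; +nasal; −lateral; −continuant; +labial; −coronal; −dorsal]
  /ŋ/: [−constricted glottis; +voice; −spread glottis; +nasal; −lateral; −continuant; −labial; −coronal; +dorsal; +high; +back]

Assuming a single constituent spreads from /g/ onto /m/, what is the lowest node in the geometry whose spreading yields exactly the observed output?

Place

/m/ and [ŋ] differ in [labial], [dorsal], [high], [back]; every other specified feature is identical.
The smallest constituent containing every changed terminal is Place — each of its daughters lacks at least one of the affected features.
Spreading Place from /g/ overwrites each of those terminals with /g/'s values, yielding exactly [ŋ].
[nasal] stays as in /m/ although /g/ differs there, so no node dominating it spread; among the remaining candidates Place is the lowest that derives the output.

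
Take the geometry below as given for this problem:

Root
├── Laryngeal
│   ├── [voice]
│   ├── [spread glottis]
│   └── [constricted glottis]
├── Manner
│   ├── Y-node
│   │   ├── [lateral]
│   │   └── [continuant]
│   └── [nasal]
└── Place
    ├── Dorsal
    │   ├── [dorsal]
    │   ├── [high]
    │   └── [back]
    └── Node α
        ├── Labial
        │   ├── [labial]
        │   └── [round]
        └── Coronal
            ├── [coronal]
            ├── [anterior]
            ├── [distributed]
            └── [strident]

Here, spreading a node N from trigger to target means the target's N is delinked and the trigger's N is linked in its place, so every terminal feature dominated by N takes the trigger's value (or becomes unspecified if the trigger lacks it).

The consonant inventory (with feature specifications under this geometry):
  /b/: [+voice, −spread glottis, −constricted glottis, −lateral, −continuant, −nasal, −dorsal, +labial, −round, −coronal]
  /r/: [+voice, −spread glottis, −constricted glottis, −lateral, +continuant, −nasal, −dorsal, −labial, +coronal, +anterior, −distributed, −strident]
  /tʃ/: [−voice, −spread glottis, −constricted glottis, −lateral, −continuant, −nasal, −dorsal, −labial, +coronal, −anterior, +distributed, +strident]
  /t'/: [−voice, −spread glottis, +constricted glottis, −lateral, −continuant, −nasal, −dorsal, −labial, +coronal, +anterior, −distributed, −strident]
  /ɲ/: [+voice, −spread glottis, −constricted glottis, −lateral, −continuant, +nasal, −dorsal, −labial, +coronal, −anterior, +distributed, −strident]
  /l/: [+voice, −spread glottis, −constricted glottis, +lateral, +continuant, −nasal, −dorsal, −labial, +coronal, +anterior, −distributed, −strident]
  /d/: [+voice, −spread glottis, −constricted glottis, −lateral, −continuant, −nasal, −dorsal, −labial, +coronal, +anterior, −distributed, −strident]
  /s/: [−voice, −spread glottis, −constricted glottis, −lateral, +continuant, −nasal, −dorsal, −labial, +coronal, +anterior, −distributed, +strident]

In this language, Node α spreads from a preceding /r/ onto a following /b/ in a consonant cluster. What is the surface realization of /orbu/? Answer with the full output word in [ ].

Terminals under Node α in this geometry: [labial], [round], [coronal], [anterior], [distributed], [strident].
The target acquires /r/'s values for everything under Node α — [−labial], [+coronal], [+anterior], [−distributed], [−strident] — while keeping its own [voice], [spread glottis], [constricted glottis], ….
This feature bundle is that of [d], so /orbu/ surfaces as [ordu].

[ordu]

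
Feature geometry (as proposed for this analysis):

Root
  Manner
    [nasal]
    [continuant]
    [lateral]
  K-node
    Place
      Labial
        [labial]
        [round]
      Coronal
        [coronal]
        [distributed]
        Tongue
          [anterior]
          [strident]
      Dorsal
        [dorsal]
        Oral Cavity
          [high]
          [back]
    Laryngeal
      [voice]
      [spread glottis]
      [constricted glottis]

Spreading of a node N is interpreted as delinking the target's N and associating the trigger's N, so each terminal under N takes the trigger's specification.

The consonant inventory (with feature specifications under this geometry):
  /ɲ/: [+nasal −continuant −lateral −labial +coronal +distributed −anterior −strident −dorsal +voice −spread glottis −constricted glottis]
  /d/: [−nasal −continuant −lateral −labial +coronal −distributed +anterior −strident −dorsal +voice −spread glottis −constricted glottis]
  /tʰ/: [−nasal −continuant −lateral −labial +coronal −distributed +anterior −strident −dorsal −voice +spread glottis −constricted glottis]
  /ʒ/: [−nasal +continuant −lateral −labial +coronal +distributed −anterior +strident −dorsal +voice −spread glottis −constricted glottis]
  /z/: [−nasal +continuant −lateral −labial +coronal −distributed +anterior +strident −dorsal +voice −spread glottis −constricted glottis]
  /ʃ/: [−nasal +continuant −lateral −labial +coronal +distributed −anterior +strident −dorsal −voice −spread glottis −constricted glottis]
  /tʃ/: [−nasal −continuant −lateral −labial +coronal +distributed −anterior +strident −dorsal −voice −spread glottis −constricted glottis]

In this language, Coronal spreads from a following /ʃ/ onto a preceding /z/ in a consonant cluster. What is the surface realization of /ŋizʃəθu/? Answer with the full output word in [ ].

Terminals under Coronal in this geometry: [coronal], [distributed], [anterior], [strident].
The target acquires /ʃ/'s values for everything under Coronal — [+coronal], [+distributed], [−anterior], [+strident] — while keeping its own [nasal], [continuant], [lateral], ….
The resulting bundle matches /ʒ/ in the inventory; substituting it for /z/ gives [ŋiʒʃəθu].

[ŋiʒʃəθu]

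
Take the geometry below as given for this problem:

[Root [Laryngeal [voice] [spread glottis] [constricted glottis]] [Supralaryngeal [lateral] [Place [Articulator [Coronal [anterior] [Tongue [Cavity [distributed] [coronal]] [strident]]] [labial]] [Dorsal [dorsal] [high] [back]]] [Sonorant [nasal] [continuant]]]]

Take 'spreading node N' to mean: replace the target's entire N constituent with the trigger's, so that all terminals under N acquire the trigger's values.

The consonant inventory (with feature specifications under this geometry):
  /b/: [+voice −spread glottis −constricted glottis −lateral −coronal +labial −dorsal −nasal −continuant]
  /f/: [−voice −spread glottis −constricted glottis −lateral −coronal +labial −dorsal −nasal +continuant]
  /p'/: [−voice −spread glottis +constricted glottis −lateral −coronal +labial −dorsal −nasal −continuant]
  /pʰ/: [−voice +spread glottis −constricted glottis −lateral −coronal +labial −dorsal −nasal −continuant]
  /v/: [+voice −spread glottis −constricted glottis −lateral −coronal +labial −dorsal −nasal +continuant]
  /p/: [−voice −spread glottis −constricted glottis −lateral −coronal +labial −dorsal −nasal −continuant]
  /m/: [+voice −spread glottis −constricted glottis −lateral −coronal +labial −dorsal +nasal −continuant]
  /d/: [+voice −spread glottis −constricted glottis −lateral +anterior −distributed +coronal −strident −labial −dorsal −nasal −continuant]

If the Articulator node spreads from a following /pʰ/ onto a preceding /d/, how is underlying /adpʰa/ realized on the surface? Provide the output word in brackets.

The Articulator node dominates the terminals [anterior], [distributed], [coronal], [strident], [labial].
Spreading Articulator from /pʰ/ onto /d/ replaces those values with /pʰ/'s: [−coronal], [+labial]. Features outside Articulator ([voice], [spread glottis], [constricted glottis], …) stay as in /d/.
Among the inventory, only /b/ has exactly this specification, giving the surface form [abpʰa].

[abpʰa]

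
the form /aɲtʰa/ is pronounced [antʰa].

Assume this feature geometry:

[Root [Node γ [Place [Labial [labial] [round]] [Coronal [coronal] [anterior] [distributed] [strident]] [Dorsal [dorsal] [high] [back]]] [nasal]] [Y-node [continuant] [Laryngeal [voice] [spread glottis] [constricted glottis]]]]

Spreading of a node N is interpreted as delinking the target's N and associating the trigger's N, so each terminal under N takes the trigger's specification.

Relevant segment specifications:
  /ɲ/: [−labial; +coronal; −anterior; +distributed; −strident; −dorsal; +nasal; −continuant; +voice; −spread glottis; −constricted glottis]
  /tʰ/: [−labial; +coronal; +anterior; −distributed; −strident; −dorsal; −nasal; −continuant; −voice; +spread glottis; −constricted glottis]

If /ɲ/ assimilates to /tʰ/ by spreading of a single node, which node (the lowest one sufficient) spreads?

Coronal

/ɲ/ and [n] differ in [anterior], [distributed]; every other specified feature is identical.
The smallest constituent containing every changed terminal is Coronal — each of its daughters lacks at least one of the affected features.
If Coronal spreads, every terminal under it takes /tʰ/'s value, producing [n] as observed.
Features on which the two segments disagree outside Coronal, such as [voice], [nasal], are unchanged — nothing dominating them spread, and Coronal is the minimal sufficient constituent.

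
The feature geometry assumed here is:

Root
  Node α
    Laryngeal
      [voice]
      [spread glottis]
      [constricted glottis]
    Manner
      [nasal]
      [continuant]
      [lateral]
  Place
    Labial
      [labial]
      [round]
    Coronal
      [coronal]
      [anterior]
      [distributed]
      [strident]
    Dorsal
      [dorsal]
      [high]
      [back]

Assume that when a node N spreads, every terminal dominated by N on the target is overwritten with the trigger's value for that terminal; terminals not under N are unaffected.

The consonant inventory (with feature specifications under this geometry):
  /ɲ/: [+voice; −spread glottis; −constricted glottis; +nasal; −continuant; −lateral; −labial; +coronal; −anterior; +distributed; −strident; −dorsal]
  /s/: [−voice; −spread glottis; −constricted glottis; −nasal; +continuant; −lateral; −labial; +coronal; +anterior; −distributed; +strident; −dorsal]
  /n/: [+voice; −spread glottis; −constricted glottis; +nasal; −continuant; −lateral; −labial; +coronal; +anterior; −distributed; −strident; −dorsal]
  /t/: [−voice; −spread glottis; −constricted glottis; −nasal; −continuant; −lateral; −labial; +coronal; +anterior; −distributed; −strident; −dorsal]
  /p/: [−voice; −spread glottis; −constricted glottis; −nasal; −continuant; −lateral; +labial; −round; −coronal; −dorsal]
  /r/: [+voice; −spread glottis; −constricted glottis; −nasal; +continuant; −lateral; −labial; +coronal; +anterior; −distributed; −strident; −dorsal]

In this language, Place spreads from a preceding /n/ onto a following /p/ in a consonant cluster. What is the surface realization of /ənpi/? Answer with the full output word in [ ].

Terminals under Place in this geometry: [labial], [round], [coronal], [anterior], [distributed], [strident], [dorsal], [high], [back].
The target acquires /n/'s values for everything under Place — [−labial], [+coronal], [+anterior], [−distributed], [−strident], [−dorsal] — while keeping its own [voice], [spread glottis], [constricted glottis], ….
This feature bundle is that of [t], so /ənpi/ surfaces as [ənti].

[ənti]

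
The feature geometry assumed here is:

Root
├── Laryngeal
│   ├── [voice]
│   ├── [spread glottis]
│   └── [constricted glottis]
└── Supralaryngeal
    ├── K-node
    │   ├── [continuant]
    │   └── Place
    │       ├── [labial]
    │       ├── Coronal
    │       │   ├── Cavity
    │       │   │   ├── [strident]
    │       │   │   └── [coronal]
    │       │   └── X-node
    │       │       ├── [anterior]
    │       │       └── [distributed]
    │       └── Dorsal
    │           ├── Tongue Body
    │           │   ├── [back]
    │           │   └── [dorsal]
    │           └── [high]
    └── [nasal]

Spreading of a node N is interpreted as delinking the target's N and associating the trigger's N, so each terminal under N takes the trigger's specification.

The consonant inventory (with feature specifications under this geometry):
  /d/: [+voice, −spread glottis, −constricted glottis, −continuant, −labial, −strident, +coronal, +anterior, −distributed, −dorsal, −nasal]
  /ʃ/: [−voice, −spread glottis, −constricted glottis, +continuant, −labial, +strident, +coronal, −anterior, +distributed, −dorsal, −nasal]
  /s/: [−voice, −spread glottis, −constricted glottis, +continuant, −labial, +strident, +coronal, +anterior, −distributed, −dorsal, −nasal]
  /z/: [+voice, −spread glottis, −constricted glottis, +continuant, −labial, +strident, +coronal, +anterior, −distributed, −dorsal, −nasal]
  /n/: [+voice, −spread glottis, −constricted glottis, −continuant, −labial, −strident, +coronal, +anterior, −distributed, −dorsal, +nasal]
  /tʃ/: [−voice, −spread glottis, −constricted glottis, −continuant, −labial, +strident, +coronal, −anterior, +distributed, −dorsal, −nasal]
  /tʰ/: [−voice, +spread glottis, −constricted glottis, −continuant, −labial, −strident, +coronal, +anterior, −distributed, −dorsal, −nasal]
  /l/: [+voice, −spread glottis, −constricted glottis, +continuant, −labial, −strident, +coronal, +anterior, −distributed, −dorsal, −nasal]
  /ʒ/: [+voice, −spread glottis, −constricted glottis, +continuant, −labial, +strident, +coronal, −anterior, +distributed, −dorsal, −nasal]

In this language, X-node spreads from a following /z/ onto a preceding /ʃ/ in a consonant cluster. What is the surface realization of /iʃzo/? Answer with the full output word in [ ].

Terminals under X-node in this geometry: [anterior], [distributed].
After delinking /ʃ/'s X-node and linking /z/'s, the affected terminals become [+anterior], [−distributed]; [voice], [spread glottis], [constricted glottis], … (outside X-node) are retained from /ʃ/.
This feature bundle is that of [s], so /iʃzo/ surfaces as [iszo].

[iszo]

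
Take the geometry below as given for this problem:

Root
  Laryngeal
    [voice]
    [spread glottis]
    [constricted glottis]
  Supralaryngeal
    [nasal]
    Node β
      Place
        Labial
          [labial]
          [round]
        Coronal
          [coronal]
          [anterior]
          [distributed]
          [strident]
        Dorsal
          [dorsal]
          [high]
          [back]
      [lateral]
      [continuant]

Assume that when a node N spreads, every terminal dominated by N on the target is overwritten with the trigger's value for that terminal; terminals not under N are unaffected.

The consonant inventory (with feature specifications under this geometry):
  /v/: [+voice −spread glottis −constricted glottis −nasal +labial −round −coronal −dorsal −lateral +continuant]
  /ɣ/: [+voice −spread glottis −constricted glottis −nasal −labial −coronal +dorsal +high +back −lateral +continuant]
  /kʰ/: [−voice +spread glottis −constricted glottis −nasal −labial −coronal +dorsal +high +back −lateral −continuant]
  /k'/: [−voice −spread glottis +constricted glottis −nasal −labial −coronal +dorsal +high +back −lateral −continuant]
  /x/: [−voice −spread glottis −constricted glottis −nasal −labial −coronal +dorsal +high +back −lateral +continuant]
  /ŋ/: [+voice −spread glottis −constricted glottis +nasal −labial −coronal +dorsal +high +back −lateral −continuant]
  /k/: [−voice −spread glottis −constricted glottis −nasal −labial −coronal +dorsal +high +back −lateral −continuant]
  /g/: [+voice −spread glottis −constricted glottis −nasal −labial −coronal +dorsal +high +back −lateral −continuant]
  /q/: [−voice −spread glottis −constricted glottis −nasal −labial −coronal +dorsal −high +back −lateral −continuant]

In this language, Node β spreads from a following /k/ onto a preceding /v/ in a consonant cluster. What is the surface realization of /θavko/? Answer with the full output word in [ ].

The Node β node dominates the terminals [labial], [round], [coronal], [anterior], [distributed], [strident], [dorsal], [high], [back], [lateral], [continuant].
The target acquires /k/'s values for everything under Node β — [−labial], [−coronal], [+dorsal], [+high], [+back], [−lateral], [−continuant] — while keeping its own [voice], [spread glottis], [constricted glottis], ….
The resulting bundle matches /g/ in the inventory; substituting it for /v/ gives [θagko].

[θagko]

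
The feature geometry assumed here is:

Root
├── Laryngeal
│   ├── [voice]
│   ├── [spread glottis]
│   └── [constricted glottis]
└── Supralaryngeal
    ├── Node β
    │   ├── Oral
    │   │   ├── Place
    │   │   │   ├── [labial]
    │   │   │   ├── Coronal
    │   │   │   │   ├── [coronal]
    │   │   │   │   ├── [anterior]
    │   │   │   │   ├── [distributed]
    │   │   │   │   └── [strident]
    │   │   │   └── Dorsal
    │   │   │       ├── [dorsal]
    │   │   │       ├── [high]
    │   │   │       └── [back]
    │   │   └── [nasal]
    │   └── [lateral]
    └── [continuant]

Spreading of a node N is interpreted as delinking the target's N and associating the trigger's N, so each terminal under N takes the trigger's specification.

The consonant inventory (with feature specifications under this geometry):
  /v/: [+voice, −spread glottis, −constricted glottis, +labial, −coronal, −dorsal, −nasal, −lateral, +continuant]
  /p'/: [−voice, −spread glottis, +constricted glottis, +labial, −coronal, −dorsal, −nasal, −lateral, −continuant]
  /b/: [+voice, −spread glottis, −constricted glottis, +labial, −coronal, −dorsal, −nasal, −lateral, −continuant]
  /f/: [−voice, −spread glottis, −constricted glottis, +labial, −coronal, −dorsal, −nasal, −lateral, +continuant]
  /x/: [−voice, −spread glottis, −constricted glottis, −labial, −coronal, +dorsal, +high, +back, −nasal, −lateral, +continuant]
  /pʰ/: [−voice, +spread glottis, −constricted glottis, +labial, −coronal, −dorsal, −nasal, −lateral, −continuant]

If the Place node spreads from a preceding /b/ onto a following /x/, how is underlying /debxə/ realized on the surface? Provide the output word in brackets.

[debfə]

Place immediately or transitively dominates [labial], [coronal], [anterior], [distributed], [strident], [dorsal], [high], [back].
The target acquires /b/'s values for everything under Place — [+labial], [−coronal], [−dorsal] — while keeping its own [voice], [spread glottis], [constricted glottis], ….
Among the inventory, only /f/ has exactly this specification, giving the surface form [debfə].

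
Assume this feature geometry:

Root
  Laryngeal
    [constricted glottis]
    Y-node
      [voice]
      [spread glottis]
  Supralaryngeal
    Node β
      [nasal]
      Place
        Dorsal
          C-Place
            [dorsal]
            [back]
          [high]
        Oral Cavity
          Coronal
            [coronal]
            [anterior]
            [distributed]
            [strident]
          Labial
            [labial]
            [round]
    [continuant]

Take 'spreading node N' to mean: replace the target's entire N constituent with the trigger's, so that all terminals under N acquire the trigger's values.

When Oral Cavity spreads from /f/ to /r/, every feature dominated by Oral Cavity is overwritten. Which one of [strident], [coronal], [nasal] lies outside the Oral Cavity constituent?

Under this geometry, Oral Cavity contains [coronal], [anterior], [distributed], [strident], [labial], [round].
Spreading Oral Cavity replaces [strident], [coronal] with the trigger's values, since each sits inside the Oral Cavity constituent.
But [nasal] is a dependent of Node β, outside Oral Cavity; it is therefore untouched by the spreading.

[nasal]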